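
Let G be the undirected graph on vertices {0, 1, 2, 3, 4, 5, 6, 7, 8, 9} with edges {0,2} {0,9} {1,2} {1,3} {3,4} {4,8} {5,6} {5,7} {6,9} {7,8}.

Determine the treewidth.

A width-2 tree decomposition is:
Bags: B1 = {5, 7, 8}  B2 = {4, 5, 8}  B3 = {3, 4, 5}  B4 = {1, 3, 5}  B5 = {1, 2, 5}  B6 = {0, 2, 5}  B7 = {0, 5, 9}  B8 = {5, 6, 9}
Tree: B1–B2, B2–B3, B3–B4, B4–B5, B5–B6, B6–B7, B7–B8
The largest bag has 3 vertices, giving width 2; this decomposition certifies tw(G) ≤ 2. The edges 5–7–8–4–3–1–2–0–9–6–5 form a cycle, so G is not a tree and its treewidth is at least 2. Hence tw(G) = 2 exactly.

2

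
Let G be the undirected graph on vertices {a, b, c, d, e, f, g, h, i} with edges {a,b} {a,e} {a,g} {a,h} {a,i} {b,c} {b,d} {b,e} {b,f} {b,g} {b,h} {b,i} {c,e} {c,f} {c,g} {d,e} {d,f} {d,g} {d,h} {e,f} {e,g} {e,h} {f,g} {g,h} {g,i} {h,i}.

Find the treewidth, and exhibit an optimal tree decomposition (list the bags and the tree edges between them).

Each bag holds 5 vertices, so the decomposition has width 4, which upper-bounds the treewidth. On the other hand G contains the 5-clique {b, d, e, g, h}. A clique must lie in a single bag of any decomposition, so no decomposition can have width below 4. Therefore the treewidth is 4.

Treewidth 4.
One optimal decomposition is:
Bags: B1 = {b, d, e, g, h}  B2 = {a, b, e, g, h}  B3 = {b, d, e, f, g}  B4 = {b, c, e, f, g}  B5 = {a, b, g, h, i}
Tree: B1–B2, B1–B3, B3–B4, B2–B5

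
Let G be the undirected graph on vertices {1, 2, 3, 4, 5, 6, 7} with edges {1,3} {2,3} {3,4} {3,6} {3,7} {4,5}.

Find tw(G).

1

A width-1 tree decomposition is:
Bags: B1 = {3, 4}  B2 = {4, 5}  B3 = {3, 6}  B4 = {3, 7}  B5 = {2, 3}  B6 = {1, 3}
Tree: B1–B2, B1–B3, B1–B4, B4–B5, B5–B6
Each bag holds 2 vertices, so the decomposition has width 1, which upper-bounds the treewidth. G has an edge, so its treewidth is at least 1. Combining the bounds, tw(G) = 1.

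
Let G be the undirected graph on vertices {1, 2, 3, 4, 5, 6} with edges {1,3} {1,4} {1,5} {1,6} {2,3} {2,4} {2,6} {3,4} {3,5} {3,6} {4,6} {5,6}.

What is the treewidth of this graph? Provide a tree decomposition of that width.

Treewidth 3.
One such decomposition:
Bags: B1 = {1, 3, 5, 6}  B2 = {1, 3, 4, 6}  B3 = {2, 3, 4, 6}
Tree: B1–B2, B2–B3

Every bag has size at most 4, so the width is 4 − 1 = 3 and tw(G) ≤ 3. For the lower bound, the 4 vertices {1, 3, 4, 6} are pairwise adjacent, and any tree decomposition puts a clique entirely inside one bag — forcing width ≥ 3. Therefore the treewidth is 3.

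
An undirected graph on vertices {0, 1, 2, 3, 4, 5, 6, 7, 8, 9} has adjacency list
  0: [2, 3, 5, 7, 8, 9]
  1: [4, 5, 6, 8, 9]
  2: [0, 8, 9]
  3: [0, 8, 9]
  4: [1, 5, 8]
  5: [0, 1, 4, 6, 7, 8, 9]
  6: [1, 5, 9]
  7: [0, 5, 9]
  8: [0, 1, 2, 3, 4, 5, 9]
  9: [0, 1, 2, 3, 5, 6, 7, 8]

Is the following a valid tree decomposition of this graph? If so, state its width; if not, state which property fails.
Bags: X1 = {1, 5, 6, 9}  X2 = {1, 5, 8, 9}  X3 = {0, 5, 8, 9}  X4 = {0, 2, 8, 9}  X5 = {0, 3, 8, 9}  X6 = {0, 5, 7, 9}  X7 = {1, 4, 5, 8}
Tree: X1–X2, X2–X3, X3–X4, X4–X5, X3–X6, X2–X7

Yes; width 3.

Vertex coverage: the bags together contain {0, 1, 2, 3, 4, 5, 6, 7, 8, 9}, the full vertex set. Edge coverage: each edge of G has both endpoints in at least one bag. Running intersection: for every vertex, the bags containing it form a connected subtree. All three properties hold, so this is a valid tree decomposition of width max|bag| − 1 = 3, and hence tw(G) ≤ 3.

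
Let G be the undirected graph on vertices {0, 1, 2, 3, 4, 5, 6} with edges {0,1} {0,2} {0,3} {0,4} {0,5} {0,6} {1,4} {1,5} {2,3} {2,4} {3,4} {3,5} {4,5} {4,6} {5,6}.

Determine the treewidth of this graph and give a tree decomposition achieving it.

Each bag holds 4 vertices, so the decomposition has width 3, which upper-bounds the treewidth. On the other hand G contains the 4-clique {0, 2, 3, 4}. A clique must lie in a single bag of any decomposition, so no decomposition can have width below 3. Hence tw(G) = 3 exactly.

Treewidth 3.
Bags: B1 = {0, 4, 5, 6}  B2 = {0, 1, 4, 5}  B3 = {0, 3, 4, 5}  B4 = {0, 2, 3, 4}
Tree: B1–B2, B1–B3, B3–B4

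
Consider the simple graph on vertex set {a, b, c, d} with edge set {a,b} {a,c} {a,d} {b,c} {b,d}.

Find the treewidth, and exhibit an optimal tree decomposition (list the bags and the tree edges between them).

Each bag holds 3 vertices, so the decomposition has width 2, which upper-bounds the treewidth. For the lower bound, the 3 vertices {a, b, d} are pairwise adjacent, and any tree decomposition puts a clique entirely inside one bag — forcing width ≥ 2. Hence tw(G) = 2 exactly.

Treewidth 2.
Bags: B1 = {a, b, c}  B2 = {a, b, d}
Tree: B1–B2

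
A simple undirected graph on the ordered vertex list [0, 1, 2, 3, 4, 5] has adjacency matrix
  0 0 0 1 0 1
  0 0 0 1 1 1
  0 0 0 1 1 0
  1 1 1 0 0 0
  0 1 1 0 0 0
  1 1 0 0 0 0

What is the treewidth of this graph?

2

A width-2 tree decomposition is:
Bags: B1 = {0, 1, 5}  B2 = {0, 1, 3}  B3 = {1, 3, 4}  B4 = {2, 3, 4}
Tree: B1–B2, B2–B3, B3–B4
Each bag holds 3 vertices, so the decomposition has width 2, which upper-bounds the treewidth. For the lower bound, G contains the cycle 5–0–3–1–5, so G is not a forest; only forests have treewidth ≤ 1, hence tw(G) ≥ 2. Hence tw(G) = 2 exactly.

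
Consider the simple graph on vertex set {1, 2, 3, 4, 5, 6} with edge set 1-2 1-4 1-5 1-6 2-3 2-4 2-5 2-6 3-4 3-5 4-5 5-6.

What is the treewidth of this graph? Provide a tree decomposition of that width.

The largest bag has 4 vertices, giving width 3; this decomposition certifies tw(G) ≤ 3. For the lower bound, the 4 vertices {1, 2, 4, 5} are pairwise adjacent, and any tree decomposition puts a clique entirely inside one bag — forcing width ≥ 3. Therefore the treewidth is 3.

Treewidth 3.
Bags: B1 = {1, 2, 5, 6}  B2 = {1, 2, 4, 5}  B3 = {2, 3, 4, 5}
Tree: B1–B2, B2–B3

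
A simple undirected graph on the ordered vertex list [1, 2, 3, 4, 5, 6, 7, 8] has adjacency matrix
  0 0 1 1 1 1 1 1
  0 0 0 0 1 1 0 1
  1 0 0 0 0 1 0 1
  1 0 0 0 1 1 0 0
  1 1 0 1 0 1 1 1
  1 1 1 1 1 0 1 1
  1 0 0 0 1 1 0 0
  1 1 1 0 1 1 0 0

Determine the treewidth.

A width-3 tree decomposition is:
Bags: B1 = {1, 5, 6, 8}  B2 = {2, 5, 6, 8}  B3 = {1, 3, 6, 8}  B4 = {1, 5, 6, 7}  B5 = {1, 4, 5, 6}
Tree: B1–B2, B1–B3, B1–B4, B1–B5
The largest bag has 4 vertices, giving width 3; this decomposition certifies tw(G) ≤ 3. On the other hand G contains the 4-clique {1, 3, 6, 8}. A clique must lie in a single bag of any decomposition, so no decomposition can have width below 3. Combining the bounds, tw(G) = 3.

3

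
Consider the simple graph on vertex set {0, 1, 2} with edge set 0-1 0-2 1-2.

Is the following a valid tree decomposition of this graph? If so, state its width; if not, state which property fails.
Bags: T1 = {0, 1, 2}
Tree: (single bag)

Every vertex of G appears in some bag (union = {0, 1, 2}); every edge is covered by a bag; and for each vertex v the set of bags containing v is connected in the bag tree. The decomposition is therefore valid. The largest bag has 3 vertices, so the width is 2.

Yes; width 2.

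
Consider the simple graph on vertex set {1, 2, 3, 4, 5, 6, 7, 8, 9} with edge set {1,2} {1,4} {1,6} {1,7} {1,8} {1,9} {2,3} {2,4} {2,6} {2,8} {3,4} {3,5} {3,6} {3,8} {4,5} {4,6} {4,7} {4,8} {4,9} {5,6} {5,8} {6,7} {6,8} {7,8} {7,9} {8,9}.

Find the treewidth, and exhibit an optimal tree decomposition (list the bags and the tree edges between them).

Treewidth 4.
One such decomposition:
Bags: B1 = {1, 2, 4, 6, 8}  B2 = {1, 4, 6, 7, 8}  B3 = {1, 4, 7, 8, 9}  B4 = {2, 3, 4, 6, 8}  B5 = {3, 4, 5, 6, 8}
Tree: B1–B2, B2–B3, B1–B4, B4–B5

The largest bag has 5 vertices, giving width 4; this decomposition certifies tw(G) ≤ 4. For the lower bound, the 5 vertices {1, 4, 7, 8, 9} are pairwise adjacent, and any tree decomposition puts a clique entirely inside one bag — forcing width ≥ 4. Therefore the treewidth is 4.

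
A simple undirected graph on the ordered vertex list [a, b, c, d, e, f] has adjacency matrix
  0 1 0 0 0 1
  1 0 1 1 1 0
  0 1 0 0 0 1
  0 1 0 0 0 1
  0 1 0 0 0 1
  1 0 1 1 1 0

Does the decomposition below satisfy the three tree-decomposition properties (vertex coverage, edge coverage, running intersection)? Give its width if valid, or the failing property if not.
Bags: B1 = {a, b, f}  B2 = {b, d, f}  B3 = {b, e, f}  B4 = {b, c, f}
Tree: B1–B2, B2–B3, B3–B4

Every vertex of G appears in some bag (union = {a, b, c, d, e, f}); every edge is covered by a bag; and for each vertex v the set of bags containing v is connected in the bag tree. The decomposition is therefore valid. The largest bag has 3 vertices, so the width is 2.

Yes; width 2.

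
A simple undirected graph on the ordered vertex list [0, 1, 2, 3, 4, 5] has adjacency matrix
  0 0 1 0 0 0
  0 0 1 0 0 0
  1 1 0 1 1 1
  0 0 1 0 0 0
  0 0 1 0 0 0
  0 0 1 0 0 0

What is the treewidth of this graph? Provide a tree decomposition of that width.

Treewidth 1.
Bags: B1 = {2, 5}  B2 = {0, 2}  B3 = {2, 4}  B4 = {2, 3}  B5 = {1, 2}
Tree: B1–B2, B1–B3, B2–B4, B2–B5

Each bag holds 2 vertices, so the decomposition has width 1, which upper-bounds the treewidth. Any graph with an edge has treewidth ≥ 1, and G has the edge 5–2. Therefore the treewidth is 1.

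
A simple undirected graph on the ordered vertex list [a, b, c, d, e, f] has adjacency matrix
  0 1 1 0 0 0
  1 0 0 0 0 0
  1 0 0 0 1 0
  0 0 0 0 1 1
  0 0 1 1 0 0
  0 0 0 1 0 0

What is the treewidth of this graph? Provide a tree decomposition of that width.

The largest bag has 2 vertices, giving width 1; this decomposition certifies tw(G) ≤ 1. Since G has at least one edge (e.g. f–d), it is not an edgeless graph, so tw(G) ≥ 1. Combining the bounds, tw(G) = 1.

Treewidth 1.
One such decomposition:
Bags: B1 = {d, f}  B2 = {d, e}  B3 = {c, e}  B4 = {a, c}  B5 = {a, b}
Tree: B1–B2, B2–B3, B3–B4, B4–B5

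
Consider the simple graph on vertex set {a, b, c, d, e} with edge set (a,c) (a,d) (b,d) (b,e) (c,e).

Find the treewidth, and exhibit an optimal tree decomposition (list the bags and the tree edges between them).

Every bag has size at most 3, so the width is 3 − 1 = 2 and tw(G) ≤ 2. The edges d–b–e–c–a–d form a cycle, so G is not a tree and its treewidth is at least 2. Hence tw(G) = 2 exactly.

Treewidth 2.
One such decomposition:
Bags: B1 = {b, d, e}  B2 = {c, d, e}  B3 = {a, c, d}
Tree: B1–B2, B2–B3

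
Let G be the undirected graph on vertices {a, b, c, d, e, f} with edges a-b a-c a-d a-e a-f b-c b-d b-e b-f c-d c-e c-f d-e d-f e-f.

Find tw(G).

5

A width-5 tree decomposition is:
Bags: B1 = {a, b, c, d, e, f}
Tree: (single bag)
A single bag containing all 6 vertices is trivially a valid decomposition of width 5. For the lower bound, the 6 vertices {a, b, c, d, e, f} are pairwise adjacent, and any tree decomposition puts a clique entirely inside one bag — forcing width ≥ 5. The upper and lower bounds meet at 5, so that is the treewidth.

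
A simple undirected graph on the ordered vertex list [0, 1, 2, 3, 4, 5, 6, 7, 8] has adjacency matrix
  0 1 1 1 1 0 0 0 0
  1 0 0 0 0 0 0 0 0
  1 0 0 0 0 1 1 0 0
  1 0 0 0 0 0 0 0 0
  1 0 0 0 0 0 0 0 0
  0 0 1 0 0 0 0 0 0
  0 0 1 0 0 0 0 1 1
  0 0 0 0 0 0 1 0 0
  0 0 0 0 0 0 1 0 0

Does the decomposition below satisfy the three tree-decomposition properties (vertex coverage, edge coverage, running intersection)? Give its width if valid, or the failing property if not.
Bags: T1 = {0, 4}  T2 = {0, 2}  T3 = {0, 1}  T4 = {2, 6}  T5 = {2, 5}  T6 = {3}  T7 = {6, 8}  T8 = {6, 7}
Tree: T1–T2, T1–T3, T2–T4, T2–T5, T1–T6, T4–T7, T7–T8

A tree decomposition must satisfy three properties: every vertex lies in some bag; for every edge, both endpoints lie together in some bag; and for every vertex, the bags containing it form a connected subtree. Here edge (0,3) lies in no bag, so the decomposition is invalid.

No — edge (0,3) lies in no bag.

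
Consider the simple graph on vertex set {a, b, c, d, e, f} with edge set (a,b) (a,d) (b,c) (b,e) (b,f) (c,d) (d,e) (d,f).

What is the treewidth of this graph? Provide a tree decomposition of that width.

Treewidth 2.
One optimal decomposition is:
Bags: B1 = {b, c, d}  B2 = {b, d, e}  B3 = {a, b, d}  B4 = {b, d, f}
Tree: B1–B2, B2–B3, B3–B4

Each bag holds 3 vertices, so the decomposition has width 2, which upper-bounds the treewidth. The edges b–c–d–e–b form a cycle, so G is not a tree and its treewidth is at least 2. The upper and lower bounds meet at 2, so that is the treewidth.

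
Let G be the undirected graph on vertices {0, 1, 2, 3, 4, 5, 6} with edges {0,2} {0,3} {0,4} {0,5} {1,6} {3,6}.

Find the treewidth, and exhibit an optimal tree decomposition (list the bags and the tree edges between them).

Each bag holds 2 vertices, so the decomposition has width 1, which upper-bounds the treewidth. G has an edge, so its treewidth is at least 1. The upper and lower bounds meet at 1, so that is the treewidth.

Treewidth 1.
Bags: B1 = {0, 2}  B2 = {0, 4}  B3 = {0, 3}  B4 = {3, 6}  B5 = {1, 6}  B6 = {0, 5}
Tree: B1–B2, B2–B3, B3–B4, B4–B5, B3–B6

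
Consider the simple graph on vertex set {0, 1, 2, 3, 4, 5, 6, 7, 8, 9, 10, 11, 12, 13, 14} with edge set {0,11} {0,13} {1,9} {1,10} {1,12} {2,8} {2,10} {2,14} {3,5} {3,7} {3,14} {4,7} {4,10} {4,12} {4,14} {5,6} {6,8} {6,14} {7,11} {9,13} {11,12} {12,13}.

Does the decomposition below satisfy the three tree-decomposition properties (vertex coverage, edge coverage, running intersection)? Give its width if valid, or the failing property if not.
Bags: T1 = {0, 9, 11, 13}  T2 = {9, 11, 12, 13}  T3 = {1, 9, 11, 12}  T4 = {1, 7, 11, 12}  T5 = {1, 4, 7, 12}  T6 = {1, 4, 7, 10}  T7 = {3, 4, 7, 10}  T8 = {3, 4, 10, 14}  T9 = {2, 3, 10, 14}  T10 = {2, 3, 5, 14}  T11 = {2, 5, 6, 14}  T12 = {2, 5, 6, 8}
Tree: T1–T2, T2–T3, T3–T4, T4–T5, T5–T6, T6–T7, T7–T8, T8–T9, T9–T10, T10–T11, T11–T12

Yes; width 3.

Vertex coverage: the bags together contain {0, 1, 2, 3, 4, 5, 6, 7, 8, 9, 10, 11, 12, 13, 14}, the full vertex set. Edge coverage: each edge of G has both endpoints in at least one bag. Running intersection: for every vertex, the bags containing it form a connected subtree. All three properties hold, so this is a valid tree decomposition of width max|bag| − 1 = 3, and hence tw(G) ≤ 3.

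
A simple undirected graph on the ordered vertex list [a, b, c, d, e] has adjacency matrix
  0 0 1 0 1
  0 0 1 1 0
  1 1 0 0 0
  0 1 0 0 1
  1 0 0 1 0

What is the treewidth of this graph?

2

A width-2 tree decomposition is:
Bags: B1 = {a, c, e}  B2 = {b, c, e}  B3 = {b, d, e}
Tree: B1–B2, B2–B3
The largest bag has 3 vertices, giving width 2; this decomposition certifies tw(G) ≤ 2. The edges e–a–c–b–d–e form a cycle, so G is not a tree and its treewidth is at least 2. The upper and lower bounds meet at 2, so that is the treewidth.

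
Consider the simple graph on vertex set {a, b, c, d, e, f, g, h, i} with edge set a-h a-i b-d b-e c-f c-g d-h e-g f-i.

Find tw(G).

A width-2 tree decomposition is:
Bags: B1 = {a, d, h}  B2 = {a, d, i}  B3 = {d, f, i}  B4 = {c, d, f}  B5 = {c, d, g}  B6 = {d, e, g}  B7 = {b, d, e}
Tree: B1–B2, B2–B3, B3–B4, B4–B5, B5–B6, B6–B7
Each bag holds 3 vertices, so the decomposition has width 2, which upper-bounds the treewidth. For the lower bound, G contains the cycle d–h–a–i–f–c–g–e–b–d, so G is not a forest; only forests have treewidth ≤ 1, hence tw(G) ≥ 2. Combining the bounds, tw(G) = 2.

2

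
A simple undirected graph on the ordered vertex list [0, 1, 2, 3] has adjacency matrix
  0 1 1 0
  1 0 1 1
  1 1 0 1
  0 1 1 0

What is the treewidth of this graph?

A width-2 tree decomposition is:
Bags: B1 = {1, 2, 3}  B2 = {0, 1, 2}
Tree: B1–B2
The largest bag has 3 vertices, giving width 2; this decomposition certifies tw(G) ≤ 2. Conversely, {0, 1, 2} is a clique of size 3, and the vertices of any clique must share a bag in every tree decomposition; so some bag has ≥ 3 vertices and tw(G) ≥ 2. The upper and lower bounds meet at 2, so that is the treewidth.

2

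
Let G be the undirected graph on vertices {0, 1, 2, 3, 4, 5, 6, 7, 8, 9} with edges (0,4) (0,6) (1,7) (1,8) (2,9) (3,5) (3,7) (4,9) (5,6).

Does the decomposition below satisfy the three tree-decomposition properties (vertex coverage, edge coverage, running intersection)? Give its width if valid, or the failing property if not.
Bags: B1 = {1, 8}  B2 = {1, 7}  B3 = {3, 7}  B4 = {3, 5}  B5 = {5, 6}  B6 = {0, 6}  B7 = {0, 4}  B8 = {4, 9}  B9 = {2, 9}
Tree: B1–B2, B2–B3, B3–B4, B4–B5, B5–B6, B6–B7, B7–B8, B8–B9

Yes; width 1.

Every vertex of G appears in some bag (union = {0, 1, 2, 3, 4, 5, 6, 7, 8, 9}); every edge is covered by a bag; and for each vertex v the set of bags containing v is connected in the bag tree. The decomposition is therefore valid. The largest bag has 2 vertices, so the width is 1.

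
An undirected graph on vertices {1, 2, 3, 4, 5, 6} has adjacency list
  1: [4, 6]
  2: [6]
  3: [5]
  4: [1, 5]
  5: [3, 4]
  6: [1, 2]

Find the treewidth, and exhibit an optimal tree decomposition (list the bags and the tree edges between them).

Treewidth 1.
One such decomposition:
Bags: B1 = {2, 6}  B2 = {1, 6}  B3 = {1, 4}  B4 = {4, 5}  B5 = {3, 5}
Tree: B1–B2, B2–B3, B3–B4, B4–B5

Every bag has size at most 2, so the width is 2 − 1 = 1 and tw(G) ≤ 1. Any graph with an edge has treewidth ≥ 1, and G has the edge 2–6. Combining the bounds, tw(G) = 1.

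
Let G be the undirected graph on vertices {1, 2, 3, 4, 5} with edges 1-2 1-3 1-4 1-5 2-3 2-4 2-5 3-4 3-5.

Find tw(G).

3

A width-3 tree decomposition is:
Bags: B1 = {1, 2, 3, 4}  B2 = {1, 2, 3, 5}
Tree: B1–B2
The largest bag has 4 vertices, giving width 3; this decomposition certifies tw(G) ≤ 3. For the lower bound, the 4 vertices {1, 2, 3, 4} are pairwise adjacent, and any tree decomposition puts a clique entirely inside one bag — forcing width ≥ 3. Hence tw(G) = 3 exactly.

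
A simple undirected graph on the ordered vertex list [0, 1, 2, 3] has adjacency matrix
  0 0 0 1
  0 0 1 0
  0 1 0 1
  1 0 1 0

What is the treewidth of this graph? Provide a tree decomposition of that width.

Treewidth 1.
Bags: B1 = {1, 2}  B2 = {2, 3}  B3 = {0, 3}
Tree: B1–B2, B2–B3

Every bag has size at most 2, so the width is 2 − 1 = 1 and tw(G) ≤ 1. G has an edge, so its treewidth is at least 1. The upper and lower bounds meet at 1, so that is the treewidth.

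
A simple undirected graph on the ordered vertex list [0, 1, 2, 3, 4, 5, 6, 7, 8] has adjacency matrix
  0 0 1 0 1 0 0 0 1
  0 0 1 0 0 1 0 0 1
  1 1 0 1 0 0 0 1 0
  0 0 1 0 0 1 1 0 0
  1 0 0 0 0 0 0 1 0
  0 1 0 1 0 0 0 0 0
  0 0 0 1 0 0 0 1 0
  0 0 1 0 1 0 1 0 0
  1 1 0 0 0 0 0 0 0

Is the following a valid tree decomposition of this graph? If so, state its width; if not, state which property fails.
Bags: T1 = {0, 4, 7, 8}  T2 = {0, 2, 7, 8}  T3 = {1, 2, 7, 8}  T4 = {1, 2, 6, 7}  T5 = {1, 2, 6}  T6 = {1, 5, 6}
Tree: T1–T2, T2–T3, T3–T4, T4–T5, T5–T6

No — vertex 3 appears in no bag.

A tree decomposition must satisfy three properties: every vertex lies in some bag; for every edge, both endpoints lie together in some bag; and for every vertex, the bags containing it form a connected subtree. Here vertex 3 appears in no bag, so the decomposition is invalid.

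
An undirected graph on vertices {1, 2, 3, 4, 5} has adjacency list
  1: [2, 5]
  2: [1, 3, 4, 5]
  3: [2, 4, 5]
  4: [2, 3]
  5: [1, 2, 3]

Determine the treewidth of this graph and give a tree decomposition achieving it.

Treewidth 2.
One optimal decomposition is:
Bags: B1 = {2, 3, 5}  B2 = {2, 3, 4}  B3 = {1, 2, 5}
Tree: B1–B2, B1–B3

Every bag has size at most 3, so the width is 3 − 1 = 2 and tw(G) ≤ 2. On the other hand G contains the 3-clique {1, 2, 5}. A clique must lie in a single bag of any decomposition, so no decomposition can have width below 2. Hence tw(G) = 2 exactly.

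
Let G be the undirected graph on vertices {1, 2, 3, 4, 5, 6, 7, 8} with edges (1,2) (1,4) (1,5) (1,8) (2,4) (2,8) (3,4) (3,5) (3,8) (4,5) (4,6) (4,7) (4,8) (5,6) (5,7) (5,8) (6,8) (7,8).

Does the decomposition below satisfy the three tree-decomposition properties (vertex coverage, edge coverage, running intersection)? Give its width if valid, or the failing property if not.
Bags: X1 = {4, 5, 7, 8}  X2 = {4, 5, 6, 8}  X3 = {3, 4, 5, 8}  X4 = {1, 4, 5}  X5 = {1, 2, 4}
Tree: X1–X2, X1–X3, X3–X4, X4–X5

No — edge (8,1) lies in no bag.

A tree decomposition must satisfy three properties: every vertex lies in some bag; for every edge, both endpoints lie together in some bag; and for every vertex, the bags containing it form a connected subtree. Here edge (8,1) lies in no bag, so the decomposition is invalid.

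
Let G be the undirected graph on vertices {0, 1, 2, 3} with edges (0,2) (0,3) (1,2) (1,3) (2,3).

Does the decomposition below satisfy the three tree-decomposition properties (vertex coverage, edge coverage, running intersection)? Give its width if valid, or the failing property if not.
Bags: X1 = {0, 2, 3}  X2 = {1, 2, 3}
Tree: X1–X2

Every vertex of G appears in some bag (union = {0, 1, 2, 3}); every edge is covered by a bag; and for each vertex v the set of bags containing v is connected in the bag tree. The decomposition is therefore valid. The largest bag has 3 vertices, so the width is 2.

Yes; width 2.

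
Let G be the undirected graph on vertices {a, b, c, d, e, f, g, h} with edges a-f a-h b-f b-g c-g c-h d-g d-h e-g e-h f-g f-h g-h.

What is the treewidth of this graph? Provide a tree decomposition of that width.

Treewidth 2.
Bags: B1 = {f, g, h}  B2 = {b, f, g}  B3 = {c, g, h}  B4 = {e, g, h}  B5 = {a, f, h}  B6 = {d, g, h}
Tree: B1–B2, B1–B3, B1–B4, B1–B5, B1–B6

Every bag has size at most 3, so the width is 3 − 1 = 2 and tw(G) ≤ 2. For the lower bound, the 3 vertices {d, g, h} are pairwise adjacent, and any tree decomposition puts a clique entirely inside one bag — forcing width ≥ 2. Hence tw(G) = 2 exactly.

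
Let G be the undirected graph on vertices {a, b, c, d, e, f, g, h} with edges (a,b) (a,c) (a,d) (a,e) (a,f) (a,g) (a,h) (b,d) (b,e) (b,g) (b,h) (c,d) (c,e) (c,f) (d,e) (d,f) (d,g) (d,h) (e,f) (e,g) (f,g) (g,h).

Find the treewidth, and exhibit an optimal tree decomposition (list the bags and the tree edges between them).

Treewidth 4.
One optimal decomposition is:
Bags: B1 = {a, b, d, e, g}  B2 = {a, b, d, g, h}  B3 = {a, d, e, f, g}  B4 = {a, c, d, e, f}
Tree: B1–B2, B1–B3, B3–B4

Every bag has size at most 5, so the width is 5 − 1 = 4 and tw(G) ≤ 4. Conversely, {a, d, e, f, g} is a clique of size 5, and the vertices of any clique must share a bag in every tree decomposition; so some bag has ≥ 5 vertices and tw(G) ≥ 4. The upper and lower bounds meet at 4, so that is the treewidth.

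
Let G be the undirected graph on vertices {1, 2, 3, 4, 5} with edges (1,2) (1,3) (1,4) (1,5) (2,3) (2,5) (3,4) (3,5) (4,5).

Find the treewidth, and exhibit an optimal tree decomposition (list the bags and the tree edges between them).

Treewidth 3.
One optimal decomposition is:
Bags: B1 = {1, 2, 3, 5}  B2 = {1, 3, 4, 5}
Tree: B1–B2

Every bag has size at most 4, so the width is 4 − 1 = 3 and tw(G) ≤ 3. On the other hand G contains the 4-clique {1, 2, 3, 5}. A clique must lie in a single bag of any decomposition, so no decomposition can have width below 3. Therefore the treewidth is 3.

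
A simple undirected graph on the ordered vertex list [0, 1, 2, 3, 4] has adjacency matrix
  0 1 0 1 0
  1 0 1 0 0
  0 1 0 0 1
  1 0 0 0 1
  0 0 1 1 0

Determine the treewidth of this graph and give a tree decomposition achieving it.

Treewidth 2.
Bags: B1 = {0, 3, 4}  B2 = {0, 2, 4}  B3 = {0, 1, 2}
Tree: B1–B2, B2–B3

Every bag has size at most 3, so the width is 3 − 1 = 2 and tw(G) ≤ 2. Since 0–3–4–2–1–0 is a cycle in G, G is not acyclic. Forests are exactly the graphs of treewidth ≤ 1, so tw(G) ≥ 2. Combining the bounds, tw(G) = 2.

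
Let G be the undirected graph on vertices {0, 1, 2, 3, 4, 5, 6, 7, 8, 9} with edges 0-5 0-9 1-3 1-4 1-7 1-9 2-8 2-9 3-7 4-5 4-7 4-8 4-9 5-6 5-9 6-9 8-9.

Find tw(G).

2

A width-2 tree decomposition is:
Bags: B1 = {1, 4, 9}  B2 = {4, 5, 9}  B3 = {5, 6, 9}  B4 = {1, 4, 7}  B5 = {1, 3, 7}  B6 = {4, 8, 9}  B7 = {0, 5, 9}  B8 = {2, 8, 9}
Tree: B1–B2, B2–B3, B1–B4, B4–B5, B1–B6, B2–B7, B6–B8
Each bag holds 3 vertices, so the decomposition has width 2, which upper-bounds the treewidth. For the lower bound, the 3 vertices {0, 5, 9} are pairwise adjacent, and any tree decomposition puts a clique entirely inside one bag — forcing width ≥ 2. Combining the bounds, tw(G) = 2.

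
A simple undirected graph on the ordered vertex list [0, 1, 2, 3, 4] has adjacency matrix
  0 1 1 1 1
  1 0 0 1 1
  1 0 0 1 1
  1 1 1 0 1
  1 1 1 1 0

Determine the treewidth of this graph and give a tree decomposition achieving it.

Each bag holds 4 vertices, so the decomposition has width 3, which upper-bounds the treewidth. On the other hand G contains the 4-clique {0, 1, 3, 4}. A clique must lie in a single bag of any decomposition, so no decomposition can have width below 3. Combining the bounds, tw(G) = 3.

Treewidth 3.
One optimal decomposition is:
Bags: B1 = {0, 2, 3, 4}  B2 = {0, 1, 3, 4}
Tree: B1–B2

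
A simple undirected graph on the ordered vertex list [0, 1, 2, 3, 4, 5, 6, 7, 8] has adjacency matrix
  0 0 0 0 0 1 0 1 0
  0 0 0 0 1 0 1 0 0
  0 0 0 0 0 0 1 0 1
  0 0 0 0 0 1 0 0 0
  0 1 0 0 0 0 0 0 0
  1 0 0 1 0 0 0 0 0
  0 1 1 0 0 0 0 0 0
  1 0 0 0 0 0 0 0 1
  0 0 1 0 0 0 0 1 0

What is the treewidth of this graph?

1

A width-1 tree decomposition is:
Bags: B1 = {3, 5}  B2 = {0, 5}  B3 = {0, 7}  B4 = {7, 8}  B5 = {2, 8}  B6 = {2, 6}  B7 = {1, 6}  B8 = {1, 4}
Tree: B1–B2, B2–B3, B3–B4, B4–B5, B5–B6, B6–B7, B7–B8
Each bag holds 2 vertices, so the decomposition has width 1, which upper-bounds the treewidth. Since G has at least one edge (e.g. 3–5), it is not an edgeless graph, so tw(G) ≥ 1. Hence tw(G) = 1 exactly.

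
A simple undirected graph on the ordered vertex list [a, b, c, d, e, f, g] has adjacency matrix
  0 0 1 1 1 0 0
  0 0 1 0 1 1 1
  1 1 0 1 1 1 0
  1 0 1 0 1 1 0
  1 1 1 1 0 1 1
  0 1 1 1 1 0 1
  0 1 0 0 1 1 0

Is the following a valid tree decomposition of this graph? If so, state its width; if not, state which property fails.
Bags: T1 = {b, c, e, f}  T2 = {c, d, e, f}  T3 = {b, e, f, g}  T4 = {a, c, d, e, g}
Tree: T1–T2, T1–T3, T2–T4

A tree decomposition must satisfy three properties: every vertex lies in some bag; for every edge, both endpoints lie together in some bag; and for every vertex, the bags containing it form a connected subtree. Here bags containing vertex g are not connected in the tree, so the decomposition is invalid.

No — bags containing vertex g are not connected in the tree.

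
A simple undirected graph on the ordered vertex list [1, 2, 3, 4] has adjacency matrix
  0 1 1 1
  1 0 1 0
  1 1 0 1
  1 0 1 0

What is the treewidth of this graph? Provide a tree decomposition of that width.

Treewidth 2.
Bags: B1 = {1, 2, 3}  B2 = {1, 3, 4}
Tree: B1–B2

The largest bag has 3 vertices, giving width 2; this decomposition certifies tw(G) ≤ 2. Conversely, {1, 2, 3} is a clique of size 3, and the vertices of any clique must share a bag in every tree decomposition; so some bag has ≥ 3 vertices and tw(G) ≥ 2. Therefore the treewidth is 2.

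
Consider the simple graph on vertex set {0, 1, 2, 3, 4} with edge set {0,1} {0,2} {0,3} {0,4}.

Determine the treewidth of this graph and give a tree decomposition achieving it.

Treewidth 1.
One such decomposition:
Bags: B1 = {0, 3}  B2 = {0, 1}  B3 = {0, 4}  B4 = {0, 2}
Tree: B1–B2, B1–B3, B1–B4

Every bag has size at most 2, so the width is 2 − 1 = 1 and tw(G) ≤ 1. Since G has at least one edge (e.g. 0–3), it is not an edgeless graph, so tw(G) ≥ 1. Therefore the treewidth is 1.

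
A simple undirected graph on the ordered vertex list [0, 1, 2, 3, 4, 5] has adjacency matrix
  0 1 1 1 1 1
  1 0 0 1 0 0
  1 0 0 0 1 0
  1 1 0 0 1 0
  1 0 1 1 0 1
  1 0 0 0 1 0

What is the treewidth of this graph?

A width-2 tree decomposition is:
Bags: B1 = {0, 4, 5}  B2 = {0, 3, 4}  B3 = {0, 2, 4}  B4 = {0, 1, 3}
Tree: B1–B2, B1–B3, B2–B4
The largest bag has 3 vertices, giving width 2; this decomposition certifies tw(G) ≤ 2. On the other hand G contains the 3-clique {0, 1, 3}. A clique must lie in a single bag of any decomposition, so no decomposition can have width below 2. Therefore the treewidth is 2.

2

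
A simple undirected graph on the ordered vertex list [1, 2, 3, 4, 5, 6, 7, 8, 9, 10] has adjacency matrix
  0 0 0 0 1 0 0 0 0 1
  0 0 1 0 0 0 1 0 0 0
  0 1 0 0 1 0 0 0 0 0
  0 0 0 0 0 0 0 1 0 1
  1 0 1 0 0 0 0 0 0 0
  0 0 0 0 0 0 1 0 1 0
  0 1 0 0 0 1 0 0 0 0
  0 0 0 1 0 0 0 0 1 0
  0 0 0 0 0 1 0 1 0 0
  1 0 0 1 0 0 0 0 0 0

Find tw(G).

2

A width-2 tree decomposition is:
Bags: B1 = {4, 8, 9}  B2 = {4, 9, 10}  B3 = {1, 9, 10}  B4 = {1, 5, 9}  B5 = {3, 5, 9}  B6 = {2, 3, 9}  B7 = {2, 7, 9}  B8 = {6, 7, 9}
Tree: B1–B2, B2–B3, B3–B4, B4–B5, B5–B6, B6–B7, B7–B8
Every bag has size at most 3, so the width is 3 − 1 = 2 and tw(G) ≤ 2. Since 9–8–4–10–1–5–3–2–7–6–9 is a cycle in G, G is not acyclic. Forests are exactly the graphs of treewidth ≤ 1, so tw(G) ≥ 2. Therefore the treewidth is 2.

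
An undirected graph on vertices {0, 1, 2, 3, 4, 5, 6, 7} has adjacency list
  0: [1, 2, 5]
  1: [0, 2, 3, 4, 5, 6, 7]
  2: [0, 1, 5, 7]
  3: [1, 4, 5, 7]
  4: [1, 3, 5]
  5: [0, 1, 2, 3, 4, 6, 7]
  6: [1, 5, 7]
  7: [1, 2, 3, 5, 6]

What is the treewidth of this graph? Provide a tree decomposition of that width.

The largest bag has 4 vertices, giving width 3; this decomposition certifies tw(G) ≤ 3. On the other hand G contains the 4-clique {0, 1, 2, 5}. A clique must lie in a single bag of any decomposition, so no decomposition can have width below 3. The upper and lower bounds meet at 3, so that is the treewidth.

Treewidth 3.
One optimal decomposition is:
Bags: B1 = {1, 3, 5, 7}  B2 = {1, 5, 6, 7}  B3 = {1, 2, 5, 7}  B4 = {1, 3, 4, 5}  B5 = {0, 1, 2, 5}
Tree: B1–B2, B1–B3, B1–B4, B3–B5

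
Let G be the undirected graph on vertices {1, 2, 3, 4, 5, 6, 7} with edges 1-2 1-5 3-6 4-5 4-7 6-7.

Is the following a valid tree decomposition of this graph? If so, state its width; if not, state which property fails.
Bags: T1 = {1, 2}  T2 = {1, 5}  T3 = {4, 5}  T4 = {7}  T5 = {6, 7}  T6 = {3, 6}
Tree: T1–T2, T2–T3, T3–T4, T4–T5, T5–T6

A tree decomposition must satisfy three properties: every vertex lies in some bag; for every edge, both endpoints lie together in some bag; and for every vertex, the bags containing it form a connected subtree. Here edge (4,7) lies in no bag, so the decomposition is invalid.

No — edge (4,7) lies in no bag.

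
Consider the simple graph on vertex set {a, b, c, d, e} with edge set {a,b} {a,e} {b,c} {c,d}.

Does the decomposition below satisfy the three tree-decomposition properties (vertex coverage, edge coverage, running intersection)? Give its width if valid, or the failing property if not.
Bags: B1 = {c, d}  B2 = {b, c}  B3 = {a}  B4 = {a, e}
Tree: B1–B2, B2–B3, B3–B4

No — edge (b,a) lies in no bag.

A tree decomposition must satisfy three properties: every vertex lies in some bag; for every edge, both endpoints lie together in some bag; and for every vertex, the bags containing it form a connected subtree. Here edge (b,a) lies in no bag, so the decomposition is invalid.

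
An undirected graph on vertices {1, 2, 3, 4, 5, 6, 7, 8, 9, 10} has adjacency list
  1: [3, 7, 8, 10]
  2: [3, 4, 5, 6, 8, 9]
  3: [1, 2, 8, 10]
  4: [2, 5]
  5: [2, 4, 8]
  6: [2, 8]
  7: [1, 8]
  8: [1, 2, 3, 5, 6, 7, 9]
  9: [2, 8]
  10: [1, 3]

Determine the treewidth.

2

A width-2 tree decomposition is:
Bags: B1 = {2, 6, 8}  B2 = {2, 8, 9}  B3 = {2, 3, 8}  B4 = {1, 3, 8}  B5 = {1, 3, 10}  B6 = {1, 7, 8}  B7 = {2, 5, 8}  B8 = {2, 4, 5}
Tree: B1–B2, B1–B3, B3–B4, B4–B5, B4–B6, B1–B7, B7–B8
Each bag holds 3 vertices, so the decomposition has width 2, which upper-bounds the treewidth. Conversely, {1, 3, 8} is a clique of size 3, and the vertices of any clique must share a bag in every tree decomposition; so some bag has ≥ 3 vertices and tw(G) ≥ 2. The upper and lower bounds meet at 2, so that is the treewidth.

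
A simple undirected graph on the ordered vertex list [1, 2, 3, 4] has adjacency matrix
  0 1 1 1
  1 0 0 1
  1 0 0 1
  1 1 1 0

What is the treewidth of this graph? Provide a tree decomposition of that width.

Every bag has size at most 3, so the width is 3 − 1 = 2 and tw(G) ≤ 2. Conversely, {1, 2, 4} is a clique of size 3, and the vertices of any clique must share a bag in every tree decomposition; so some bag has ≥ 3 vertices and tw(G) ≥ 2. Combining the bounds, tw(G) = 2.

Treewidth 2.
One such decomposition:
Bags: B1 = {1, 2, 4}  B2 = {1, 3, 4}
Tree: B1–B2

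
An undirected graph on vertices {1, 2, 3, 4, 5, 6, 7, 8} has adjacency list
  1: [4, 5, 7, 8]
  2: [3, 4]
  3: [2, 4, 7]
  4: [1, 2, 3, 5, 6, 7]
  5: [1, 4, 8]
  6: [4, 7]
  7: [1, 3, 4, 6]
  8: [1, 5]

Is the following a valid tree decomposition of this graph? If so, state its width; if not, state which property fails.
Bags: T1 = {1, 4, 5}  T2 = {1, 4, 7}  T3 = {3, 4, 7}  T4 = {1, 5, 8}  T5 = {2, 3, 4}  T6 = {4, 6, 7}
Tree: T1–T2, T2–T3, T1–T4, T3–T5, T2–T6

Yes; width 2.

Checking the three conditions: (i) the bags cover all of {1, 2, 3, 4, 5, 6, 7, 8}; (ii) for each edge, some bag contains both endpoints; (iii) the bags containing any fixed vertex form a subtree. All hold, so the decomposition is valid with width 3 − 1 = 2.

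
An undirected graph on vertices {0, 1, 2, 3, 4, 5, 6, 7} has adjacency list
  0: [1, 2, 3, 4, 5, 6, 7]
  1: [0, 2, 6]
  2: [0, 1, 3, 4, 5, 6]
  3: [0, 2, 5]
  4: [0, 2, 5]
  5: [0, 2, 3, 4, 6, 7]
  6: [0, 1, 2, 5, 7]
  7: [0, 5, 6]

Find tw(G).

A width-3 tree decomposition is:
Bags: B1 = {0, 5, 6, 7}  B2 = {0, 2, 5, 6}  B3 = {0, 2, 3, 5}  B4 = {0, 2, 4, 5}  B5 = {0, 1, 2, 6}
Tree: B1–B2, B2–B3, B3–B4, B2–B5
The largest bag has 4 vertices, giving width 3; this decomposition certifies tw(G) ≤ 3. On the other hand G contains the 4-clique {0, 1, 2, 6}. A clique must lie in a single bag of any decomposition, so no decomposition can have width below 3. Hence tw(G) = 3 exactly.

3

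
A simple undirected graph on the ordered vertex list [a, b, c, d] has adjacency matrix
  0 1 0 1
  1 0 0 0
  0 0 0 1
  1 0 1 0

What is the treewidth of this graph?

1

A width-1 tree decomposition is:
Bags: B1 = {a, b}  B2 = {a, d}  B3 = {c, d}
Tree: B1–B2, B2–B3
The largest bag has 2 vertices, giving width 1; this decomposition certifies tw(G) ≤ 1. G has an edge, so its treewidth is at least 1. The upper and lower bounds meet at 1, so that is the treewidth.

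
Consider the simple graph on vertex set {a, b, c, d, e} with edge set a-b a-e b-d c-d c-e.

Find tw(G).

2

A width-2 tree decomposition is:
Bags: B1 = {a, b, d}  B2 = {a, d, e}  B3 = {c, d, e}
Tree: B1–B2, B2–B3
Each bag holds 3 vertices, so the decomposition has width 2, which upper-bounds the treewidth. For the lower bound, G contains the cycle d–b–a–e–c–d, so G is not a forest; only forests have treewidth ≤ 1, hence tw(G) ≥ 2. Combining the bounds, tw(G) = 2.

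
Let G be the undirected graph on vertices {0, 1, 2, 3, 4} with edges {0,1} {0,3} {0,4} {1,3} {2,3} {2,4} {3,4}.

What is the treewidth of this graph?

A width-2 tree decomposition is:
Bags: B1 = {2, 3, 4}  B2 = {0, 3, 4}  B3 = {0, 1, 3}
Tree: B1–B2, B2–B3
The largest bag has 3 vertices, giving width 2; this decomposition certifies tw(G) ≤ 2. For the lower bound, the 3 vertices {0, 1, 3} are pairwise adjacent, and any tree decomposition puts a clique entirely inside one bag — forcing width ≥ 2. Combining the bounds, tw(G) = 2.

2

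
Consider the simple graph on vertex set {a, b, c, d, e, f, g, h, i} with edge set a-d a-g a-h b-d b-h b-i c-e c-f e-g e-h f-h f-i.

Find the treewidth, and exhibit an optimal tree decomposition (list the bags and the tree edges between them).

Each bag holds 4 vertices, so the decomposition has width 3, which upper-bounds the treewidth. For the lower bound: the 4 vertex sets {c,e,g}, {f}, {h}, {a,b,d,i} are disjoint, each induces a connected subgraph, and every pair is joined by at least one edge of G. Contracting each set to a single vertex therefore yields K_{4} as a minor, and since treewidth is minor-monotone, tw(G) ≥ tw(K_{4}) = 3. The upper and lower bounds meet at 3, so that is the treewidth.

Treewidth 3.
One such decomposition:
Bags: B1 = {c, e, f, g}  B2 = {e, f, g, h}  B3 = {a, f, g, h}  B4 = {a, f, h, i}  B5 = {a, b, h, i}  B6 = {a, b, d, i}
Tree: B1–B2, B2–B3, B3–B4, B4–B5, B5–B6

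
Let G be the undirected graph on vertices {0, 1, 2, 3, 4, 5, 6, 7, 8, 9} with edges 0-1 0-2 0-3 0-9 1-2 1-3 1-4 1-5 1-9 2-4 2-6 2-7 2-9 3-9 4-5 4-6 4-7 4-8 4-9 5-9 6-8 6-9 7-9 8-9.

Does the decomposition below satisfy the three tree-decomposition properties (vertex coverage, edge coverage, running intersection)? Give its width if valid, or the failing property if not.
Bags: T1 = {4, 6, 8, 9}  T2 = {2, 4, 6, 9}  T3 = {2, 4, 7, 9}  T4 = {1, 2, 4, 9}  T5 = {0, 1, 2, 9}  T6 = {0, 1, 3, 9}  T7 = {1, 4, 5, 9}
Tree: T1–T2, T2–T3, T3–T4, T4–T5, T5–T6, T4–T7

Yes; width 3.

Vertex coverage: the bags together contain {0, 1, 2, 3, 4, 5, 6, 7, 8, 9}, the full vertex set. Edge coverage: each edge of G has both endpoints in at least one bag. Running intersection: for every vertex, the bags containing it form a connected subtree. All three properties hold, so this is a valid tree decomposition of width max|bag| − 1 = 3, and hence tw(G) ≤ 3.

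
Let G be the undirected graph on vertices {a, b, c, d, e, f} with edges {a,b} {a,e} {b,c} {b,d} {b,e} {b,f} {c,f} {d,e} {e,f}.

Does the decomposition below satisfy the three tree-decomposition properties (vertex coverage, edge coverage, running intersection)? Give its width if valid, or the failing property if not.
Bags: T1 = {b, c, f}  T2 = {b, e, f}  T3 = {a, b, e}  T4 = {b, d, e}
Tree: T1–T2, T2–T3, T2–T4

Every vertex of G appears in some bag (union = {a, b, c, d, e, f}); every edge is covered by a bag; and for each vertex v the set of bags containing v is connected in the bag tree. The decomposition is therefore valid. The largest bag has 3 vertices, so the width is 2.

Yes; width 2.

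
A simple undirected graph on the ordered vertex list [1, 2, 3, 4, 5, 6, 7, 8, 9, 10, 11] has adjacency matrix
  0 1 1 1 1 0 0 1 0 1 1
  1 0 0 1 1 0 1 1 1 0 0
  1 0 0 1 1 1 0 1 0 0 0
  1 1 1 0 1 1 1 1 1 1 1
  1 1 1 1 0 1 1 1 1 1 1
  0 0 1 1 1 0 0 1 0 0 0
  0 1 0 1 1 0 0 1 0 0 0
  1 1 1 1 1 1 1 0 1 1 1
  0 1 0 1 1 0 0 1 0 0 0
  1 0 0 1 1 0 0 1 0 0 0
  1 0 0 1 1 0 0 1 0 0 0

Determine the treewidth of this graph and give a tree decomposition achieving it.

The largest bag has 5 vertices, giving width 4; this decomposition certifies tw(G) ≤ 4. On the other hand G contains the 5-clique {1, 2, 4, 5, 8}. A clique must lie in a single bag of any decomposition, so no decomposition can have width below 4. Therefore the treewidth is 4.

Treewidth 4.
Bags: B1 = {1, 2, 4, 5, 8}  B2 = {2, 4, 5, 7, 8}  B3 = {1, 3, 4, 5, 8}  B4 = {1, 4, 5, 8, 11}  B5 = {1, 4, 5, 8, 10}  B6 = {3, 4, 5, 6, 8}  B7 = {2, 4, 5, 8, 9}
Tree: B1–B2, B1–B3, B3–B4, B4–B5, B3–B6, B2–B7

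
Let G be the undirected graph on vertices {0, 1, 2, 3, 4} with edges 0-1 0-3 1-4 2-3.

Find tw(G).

1

A width-1 tree decomposition is:
Bags: B1 = {0, 1}  B2 = {0, 3}  B3 = {1, 4}  B4 = {2, 3}
Tree: B1–B2, B1–B3, B2–B4
The largest bag has 2 vertices, giving width 1; this decomposition certifies tw(G) ≤ 1. G has an edge, so its treewidth is at least 1. Therefore the treewidth is 1.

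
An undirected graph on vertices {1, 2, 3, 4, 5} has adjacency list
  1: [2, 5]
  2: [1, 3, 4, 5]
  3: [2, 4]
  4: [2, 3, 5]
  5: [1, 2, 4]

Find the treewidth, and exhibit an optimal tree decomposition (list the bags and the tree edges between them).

Each bag holds 3 vertices, so the decomposition has width 2, which upper-bounds the treewidth. Conversely, {1, 2, 5} is a clique of size 3, and the vertices of any clique must share a bag in every tree decomposition; so some bag has ≥ 3 vertices and tw(G) ≥ 2. The upper and lower bounds meet at 2, so that is the treewidth.

Treewidth 2.
Bags: B1 = {2, 4, 5}  B2 = {1, 2, 5}  B3 = {2, 3, 4}
Tree: B1–B2, B1–B3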